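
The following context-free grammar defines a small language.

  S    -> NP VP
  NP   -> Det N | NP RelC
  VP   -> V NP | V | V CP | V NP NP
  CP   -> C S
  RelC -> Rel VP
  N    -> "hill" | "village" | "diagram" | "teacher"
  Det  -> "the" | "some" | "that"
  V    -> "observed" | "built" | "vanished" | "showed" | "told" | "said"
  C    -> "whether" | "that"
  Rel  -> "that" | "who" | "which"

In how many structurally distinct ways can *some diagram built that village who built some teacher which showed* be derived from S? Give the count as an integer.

3

Two of the 3 distinct bracketings:
[S [NP [Det some] [N diagram]] [VP [V built] [NP [NP [Det that] [N village]] [RelC [Rel who] [VP [V built] [NP [NP [Det some] [N teacher]] [RelC [Rel which] [VP [V showed]]]]]]]]]
[S [NP [Det some] [N diagram]] [VP [V built] [NP [NP [NP [Det that] [N village]] [RelC [Rel who] [VP [V built] [NP [Det some] [N teacher]]]]] [RelC [Rel which] [VP [V showed]]]]]]
The trees differ in how a recursive rule is bracketed over the same span.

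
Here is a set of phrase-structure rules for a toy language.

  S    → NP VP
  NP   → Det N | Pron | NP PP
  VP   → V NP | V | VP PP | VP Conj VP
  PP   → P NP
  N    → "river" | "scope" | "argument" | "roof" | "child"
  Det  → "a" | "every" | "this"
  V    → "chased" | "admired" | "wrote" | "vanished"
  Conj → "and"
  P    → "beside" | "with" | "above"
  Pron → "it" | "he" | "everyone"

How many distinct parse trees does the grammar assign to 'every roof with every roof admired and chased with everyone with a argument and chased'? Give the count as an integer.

7

Two of the 7 distinct bracketings:
[S [NP [NP [Det every] [N roof]] [PP [P with] [NP [Det every] [N roof]]]] [VP [VP [V admired]] [Conj and] [VP [VP [VP [V chased]] [PP [P with] [NP [NP [Pron everyone]] [PP [P with] [NP [Det a] [N argument]]]]]] [Conj and] [VP [V chased]]]]]
[S [NP [NP [Det every] [N roof]] [PP [P with] [NP [Det every] [N roof]]]] [VP [VP [V admired]] [Conj and] [VP [VP [VP [VP [V chased]] [PP [P with] [NP [Pron everyone]]]] [PP [P with] [NP [Det a] [N argument]]]] [Conj and] [VP [V chased]]]]]
The trees differ in how a recursive rule is bracketed over the same span.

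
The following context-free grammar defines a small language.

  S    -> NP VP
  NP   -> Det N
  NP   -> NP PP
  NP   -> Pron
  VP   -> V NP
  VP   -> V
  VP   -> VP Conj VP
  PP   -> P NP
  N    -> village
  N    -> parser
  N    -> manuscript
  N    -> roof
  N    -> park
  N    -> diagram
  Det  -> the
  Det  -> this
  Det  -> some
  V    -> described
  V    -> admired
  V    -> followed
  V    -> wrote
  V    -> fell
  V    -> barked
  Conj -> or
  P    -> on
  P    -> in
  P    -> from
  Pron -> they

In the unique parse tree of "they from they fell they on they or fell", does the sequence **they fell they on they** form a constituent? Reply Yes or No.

No

[S [NP [NP [Pron they]] [PP [P from] [NP [Pron they]]]] [VP [VP [V fell] [NP [NP [Pron they]] [PP [P on] [NP [Pron they]]]]] [Conj or] [VP [V fell]]]]
The smallest constituent containing 'they fell they on they' is the S spanning 'they from they fell they on they or fell'; no single node in the tree dominates exactly the given words.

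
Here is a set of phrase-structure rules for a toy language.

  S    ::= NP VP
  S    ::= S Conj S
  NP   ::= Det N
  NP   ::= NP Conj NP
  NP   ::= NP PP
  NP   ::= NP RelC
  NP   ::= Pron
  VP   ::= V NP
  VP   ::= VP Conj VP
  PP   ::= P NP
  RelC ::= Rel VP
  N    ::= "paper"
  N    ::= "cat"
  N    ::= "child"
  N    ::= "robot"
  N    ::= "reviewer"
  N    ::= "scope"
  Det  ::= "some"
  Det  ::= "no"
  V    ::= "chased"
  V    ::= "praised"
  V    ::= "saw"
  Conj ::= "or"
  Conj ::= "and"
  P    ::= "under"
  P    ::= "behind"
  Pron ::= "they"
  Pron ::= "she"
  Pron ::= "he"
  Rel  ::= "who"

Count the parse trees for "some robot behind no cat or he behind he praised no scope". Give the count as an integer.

5

Two of the 5 distinct bracketings:
[S [NP [NP [NP [Det some] [N robot]] [PP [P behind] [NP [Det no] [N cat]]]] [Conj or] [NP [NP [Pron he]] [PP [P behind] [NP [Pron he]]]]] [VP [V praised] [NP [Det no] [N scope]]]]
[S [NP [NP [Det some] [N robot]] [PP [P behind] [NP [NP [Det no] [N cat]] [Conj or] [NP [NP [Pron he]] [PP [P behind] [NP [Pron he]]]]]]] [VP [V praised] [NP [Det no] [N scope]]]]
The trees differ in how a recursive rule is bracketed over the same span.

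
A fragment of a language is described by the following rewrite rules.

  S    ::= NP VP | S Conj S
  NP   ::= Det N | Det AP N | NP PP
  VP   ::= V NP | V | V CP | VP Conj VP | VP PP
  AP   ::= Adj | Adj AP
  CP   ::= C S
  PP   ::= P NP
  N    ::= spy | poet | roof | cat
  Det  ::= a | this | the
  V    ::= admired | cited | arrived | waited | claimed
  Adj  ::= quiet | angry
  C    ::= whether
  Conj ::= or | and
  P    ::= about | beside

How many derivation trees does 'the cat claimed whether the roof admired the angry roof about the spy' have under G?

3

Two of the 3 distinct bracketings:
[S [NP [Det the] [N cat]] [VP [V claimed] [CP [C whether] [S [NP [Det the] [N roof]] [VP [V admired] [NP [NP [Det the] [AP [Adj angry]] [N roof]] [PP [P about] [NP [Det the] [N spy]]]]]]]]]
[S [NP [Det the] [N cat]] [VP [V claimed] [CP [C whether] [S [NP [Det the] [N roof]] [VP [VP [V admired] [NP [Det the] [AP [Adj angry]] [N roof]]] [PP [P about] [NP [Det the] [N spy]]]]]]]]
The difference turns on whether NP → NP PP is used at the relevant span, versus an alternative expansion of NP.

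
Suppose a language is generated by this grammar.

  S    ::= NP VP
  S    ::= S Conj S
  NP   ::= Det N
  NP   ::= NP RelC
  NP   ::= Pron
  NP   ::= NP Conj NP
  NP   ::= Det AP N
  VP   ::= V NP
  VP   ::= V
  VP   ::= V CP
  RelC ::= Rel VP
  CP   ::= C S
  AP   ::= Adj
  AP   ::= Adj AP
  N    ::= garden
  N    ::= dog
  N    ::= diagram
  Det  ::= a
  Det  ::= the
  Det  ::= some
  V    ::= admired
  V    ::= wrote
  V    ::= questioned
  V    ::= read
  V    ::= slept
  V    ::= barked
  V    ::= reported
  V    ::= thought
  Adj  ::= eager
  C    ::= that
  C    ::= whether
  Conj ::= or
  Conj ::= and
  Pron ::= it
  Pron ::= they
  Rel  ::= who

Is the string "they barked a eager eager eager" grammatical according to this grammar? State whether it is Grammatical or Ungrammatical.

For S → NP VP, the only prefix that parses as NP is 'they', but the remainder 'barked a eager eager eager' is not a VP under these rules. The alternative S rule S → S Conj S likewise has no satisfying split.

Ungrammatical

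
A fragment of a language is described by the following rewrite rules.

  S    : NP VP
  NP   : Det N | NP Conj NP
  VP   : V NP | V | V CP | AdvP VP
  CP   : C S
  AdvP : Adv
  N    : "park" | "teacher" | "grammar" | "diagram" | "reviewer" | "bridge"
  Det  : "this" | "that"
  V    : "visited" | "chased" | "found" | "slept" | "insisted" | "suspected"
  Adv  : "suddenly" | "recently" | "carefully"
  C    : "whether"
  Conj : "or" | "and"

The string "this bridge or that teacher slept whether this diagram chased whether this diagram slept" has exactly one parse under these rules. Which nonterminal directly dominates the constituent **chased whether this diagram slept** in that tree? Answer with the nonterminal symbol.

S

[S [NP [NP [Det this] [N bridge]] [Conj or] [NP [Det that] [N teacher]]] [VP [V slept] [CP [C whether] [S [NP [Det this] [N diagram]] [VP [V chased] [CP [C whether] [S [NP [Det this] [N diagram]] [VP [V slept]]]]]]]]]
The span 'chased whether this diagram slept' is the VP node built by VP → V CP.
Its mother is the S built by S → NP VP.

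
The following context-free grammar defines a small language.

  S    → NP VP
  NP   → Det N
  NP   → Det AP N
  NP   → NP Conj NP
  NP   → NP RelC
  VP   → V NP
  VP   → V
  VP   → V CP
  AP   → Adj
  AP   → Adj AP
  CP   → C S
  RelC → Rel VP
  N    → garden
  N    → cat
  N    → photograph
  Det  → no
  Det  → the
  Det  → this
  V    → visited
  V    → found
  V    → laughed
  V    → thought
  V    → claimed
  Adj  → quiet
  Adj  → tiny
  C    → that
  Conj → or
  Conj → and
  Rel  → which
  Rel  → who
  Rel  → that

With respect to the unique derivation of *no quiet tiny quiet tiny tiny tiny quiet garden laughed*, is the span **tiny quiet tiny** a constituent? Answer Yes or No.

No

[S [NP [Det no] [AP [Adj quiet] [AP [Adj tiny] [AP [Adj quiet] [AP [Adj tiny] [AP [Adj tiny] [AP [Adj tiny] [AP [Adj quiet]]]]]]]] [N garden]] [VP [V laughed]]]
The smallest constituent containing 'tiny quiet tiny' is the AP spanning 'tiny quiet tiny tiny tiny quiet'; no single node in the tree dominates exactly the given words.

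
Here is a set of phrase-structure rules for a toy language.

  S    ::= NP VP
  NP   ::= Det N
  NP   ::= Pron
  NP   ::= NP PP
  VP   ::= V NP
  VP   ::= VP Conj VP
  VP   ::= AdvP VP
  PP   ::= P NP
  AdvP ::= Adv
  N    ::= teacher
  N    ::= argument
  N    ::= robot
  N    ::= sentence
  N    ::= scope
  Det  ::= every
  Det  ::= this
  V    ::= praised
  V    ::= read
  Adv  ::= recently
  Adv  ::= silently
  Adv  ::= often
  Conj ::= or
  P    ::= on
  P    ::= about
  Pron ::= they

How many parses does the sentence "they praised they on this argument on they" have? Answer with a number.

2

The two bracketings:
[S [NP [Pron they]] [VP [V praised] [NP [NP [Pron they]] [PP [P on] [NP [NP [Det this] [N argument]] [PP [P on] [NP [Pron they]]]]]]]]
[S [NP [Pron they]] [VP [V praised] [NP [NP [NP [Pron they]] [PP [P on] [NP [Det this] [N argument]]]] [PP [P on] [NP [Pron they]]]]]]
The trees differ in how a recursive rule is bracketed over the same span.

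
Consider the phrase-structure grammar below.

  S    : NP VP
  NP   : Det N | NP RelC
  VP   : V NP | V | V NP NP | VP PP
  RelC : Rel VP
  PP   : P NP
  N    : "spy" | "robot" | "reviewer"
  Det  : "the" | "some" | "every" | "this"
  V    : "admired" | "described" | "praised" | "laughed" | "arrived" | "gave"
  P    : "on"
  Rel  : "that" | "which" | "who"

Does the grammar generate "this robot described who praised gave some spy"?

Ungrammatical

For S → NP VP, the only prefix that parses as NP is 'this robot', but the remainder 'described who praised gave some spy' is not a VP under these rules.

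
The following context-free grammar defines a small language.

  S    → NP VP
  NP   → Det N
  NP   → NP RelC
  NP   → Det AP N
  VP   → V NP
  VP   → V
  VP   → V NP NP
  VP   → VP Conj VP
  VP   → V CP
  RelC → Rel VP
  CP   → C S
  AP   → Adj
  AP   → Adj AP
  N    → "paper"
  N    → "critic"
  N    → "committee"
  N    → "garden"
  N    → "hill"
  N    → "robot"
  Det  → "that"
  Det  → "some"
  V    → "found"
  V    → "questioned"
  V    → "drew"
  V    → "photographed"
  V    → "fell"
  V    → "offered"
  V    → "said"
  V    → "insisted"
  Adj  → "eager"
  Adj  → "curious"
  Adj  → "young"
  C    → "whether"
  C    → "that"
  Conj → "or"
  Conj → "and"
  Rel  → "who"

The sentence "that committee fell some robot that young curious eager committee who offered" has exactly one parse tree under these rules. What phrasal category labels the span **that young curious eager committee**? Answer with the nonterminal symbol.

[S [NP [Det that] [N committee]] [VP [V fell] [NP [Det some] [N robot]] [NP [NP [Det that] [AP [Adj young] [AP [Adj curious] [AP [Adj eager]]]] [N committee]] [RelC [Rel who] [VP [V offered]]]]]]
The span 'that young curious eager committee' is the NP node built by NP → Det AP N.

NP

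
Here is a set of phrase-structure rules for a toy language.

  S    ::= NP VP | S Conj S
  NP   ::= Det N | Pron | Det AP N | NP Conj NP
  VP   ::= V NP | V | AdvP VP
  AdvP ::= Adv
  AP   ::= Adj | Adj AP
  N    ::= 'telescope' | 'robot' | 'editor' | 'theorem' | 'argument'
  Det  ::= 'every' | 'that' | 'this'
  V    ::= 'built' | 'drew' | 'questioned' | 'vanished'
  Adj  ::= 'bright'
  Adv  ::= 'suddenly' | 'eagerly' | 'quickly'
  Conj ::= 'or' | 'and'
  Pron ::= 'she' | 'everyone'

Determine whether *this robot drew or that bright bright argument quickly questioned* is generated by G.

[S [S [NP [Det this] [N robot]] [VP [V drew]]] [Conj or] [S [NP [Det that] [AP [Adj bright] [AP [Adj bright]]] [N argument]] [VP [AdvP [Adv quickly]] [VP [V questioned]]]]]
Every word is introduced by a lexical rule and the phrasal rules combine the resulting categories into a single S.

Grammatical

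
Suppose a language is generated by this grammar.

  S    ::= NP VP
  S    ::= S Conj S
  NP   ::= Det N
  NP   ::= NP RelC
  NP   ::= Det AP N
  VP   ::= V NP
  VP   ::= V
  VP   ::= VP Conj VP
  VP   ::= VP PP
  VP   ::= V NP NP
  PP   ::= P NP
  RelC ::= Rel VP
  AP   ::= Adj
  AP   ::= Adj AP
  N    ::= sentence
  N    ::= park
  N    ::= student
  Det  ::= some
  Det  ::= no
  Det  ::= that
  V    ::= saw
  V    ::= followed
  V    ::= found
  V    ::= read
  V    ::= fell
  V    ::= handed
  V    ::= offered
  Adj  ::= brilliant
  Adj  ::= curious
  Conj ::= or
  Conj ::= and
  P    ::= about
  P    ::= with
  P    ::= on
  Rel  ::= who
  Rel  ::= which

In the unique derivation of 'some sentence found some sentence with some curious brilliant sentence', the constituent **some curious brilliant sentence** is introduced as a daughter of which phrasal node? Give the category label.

PP

S
  NP
    Det: some
    N: sentence
  VP
    VP
      V: found
      NP
        Det: some
        N: sentence
    PP
      P: with
      NP
        Det: some
        AP
          Adj: curious
          AP
            Adj: brilliant
        N: sentence
The span 'some curious brilliant sentence' is the NP node built by NP → Det AP N.
Its mother is the PP built by PP → P NP.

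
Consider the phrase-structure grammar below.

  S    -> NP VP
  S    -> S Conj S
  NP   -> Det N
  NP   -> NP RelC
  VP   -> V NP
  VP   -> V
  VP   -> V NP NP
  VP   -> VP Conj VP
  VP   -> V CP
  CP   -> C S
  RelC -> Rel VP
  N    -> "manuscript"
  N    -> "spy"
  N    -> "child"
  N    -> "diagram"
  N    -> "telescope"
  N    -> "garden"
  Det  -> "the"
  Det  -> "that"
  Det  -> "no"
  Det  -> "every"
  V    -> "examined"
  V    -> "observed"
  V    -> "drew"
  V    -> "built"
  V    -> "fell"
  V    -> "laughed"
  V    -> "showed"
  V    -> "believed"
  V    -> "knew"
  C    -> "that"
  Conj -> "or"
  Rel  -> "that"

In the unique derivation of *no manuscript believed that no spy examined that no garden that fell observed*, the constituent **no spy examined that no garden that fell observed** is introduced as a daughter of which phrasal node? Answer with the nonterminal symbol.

S
  NP
    Det: no
    N: manuscript
  VP
    V: believed
    CP
      C: that
      S
        NP
          Det: no
          N: spy
        VP
          V: examined
          CP
            C: that
            S
              NP
                NP
                  Det: no
                  N: garden
                RelC
                  Rel: that
                  VP
                    V: fell
              VP
                V: observed
The span 'no spy examined that no garden that fell observed' is the S node built by S → NP VP.
Its mother is the CP built by CP → C S.

CP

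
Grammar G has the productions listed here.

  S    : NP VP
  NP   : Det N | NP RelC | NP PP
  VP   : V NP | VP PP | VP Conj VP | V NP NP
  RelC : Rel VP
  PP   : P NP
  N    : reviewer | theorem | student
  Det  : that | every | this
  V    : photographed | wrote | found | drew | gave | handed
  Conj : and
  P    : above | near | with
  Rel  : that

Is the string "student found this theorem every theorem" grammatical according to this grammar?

Ungrammatical

For S → NP VP, no prefix of the string parses as an NP.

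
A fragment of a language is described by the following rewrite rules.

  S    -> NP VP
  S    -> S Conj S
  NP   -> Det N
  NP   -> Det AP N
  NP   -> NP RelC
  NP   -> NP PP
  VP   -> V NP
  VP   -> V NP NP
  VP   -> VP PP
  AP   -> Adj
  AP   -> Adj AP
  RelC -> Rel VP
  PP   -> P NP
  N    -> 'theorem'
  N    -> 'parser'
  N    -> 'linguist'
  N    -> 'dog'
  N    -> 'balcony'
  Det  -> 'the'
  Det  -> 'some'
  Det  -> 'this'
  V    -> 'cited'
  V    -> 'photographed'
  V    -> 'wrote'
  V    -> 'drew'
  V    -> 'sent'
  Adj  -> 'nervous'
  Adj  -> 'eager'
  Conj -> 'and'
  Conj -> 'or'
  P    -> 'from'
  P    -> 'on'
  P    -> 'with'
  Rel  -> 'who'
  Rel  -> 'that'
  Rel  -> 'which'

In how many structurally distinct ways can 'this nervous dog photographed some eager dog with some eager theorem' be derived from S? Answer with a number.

2

The two bracketings:
[S [NP [Det this] [AP [Adj nervous]] [N dog]] [VP [V photographed] [NP [NP [Det some] [AP [Adj eager]] [N dog]] [PP [P with] [NP [Det some] [AP [Adj eager]] [N theorem]]]]]]
[S [NP [Det this] [AP [Adj nervous]] [N dog]] [VP [VP [V photographed] [NP [Det some] [AP [Adj eager]] [N dog]]] [PP [P with] [NP [Det some] [AP [Adj eager]] [N theorem]]]]]
The difference turns on whether NP → NP PP is used at the relevant span, versus an alternative expansion of NP.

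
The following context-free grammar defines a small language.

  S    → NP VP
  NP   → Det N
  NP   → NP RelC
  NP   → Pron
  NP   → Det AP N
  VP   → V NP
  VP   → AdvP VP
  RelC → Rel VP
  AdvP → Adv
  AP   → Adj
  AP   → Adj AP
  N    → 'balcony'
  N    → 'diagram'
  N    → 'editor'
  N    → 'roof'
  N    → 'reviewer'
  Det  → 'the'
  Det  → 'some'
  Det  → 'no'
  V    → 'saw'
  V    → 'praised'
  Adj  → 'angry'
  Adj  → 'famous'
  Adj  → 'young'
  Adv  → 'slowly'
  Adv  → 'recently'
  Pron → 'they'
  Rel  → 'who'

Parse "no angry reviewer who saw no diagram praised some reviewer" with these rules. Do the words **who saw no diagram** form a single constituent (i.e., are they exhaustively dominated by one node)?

[S [NP [NP [Det no] [AP [Adj angry]] [N reviewer]] [RelC [Rel who] [VP [V saw] [NP [Det no] [N diagram]]]]] [VP [V praised] [NP [Det some] [N reviewer]]]]
The words 'who saw no diagram' are exhaustively dominated by a single RelC node (built by RelC → Rel VP), so they form a constituent.

Yes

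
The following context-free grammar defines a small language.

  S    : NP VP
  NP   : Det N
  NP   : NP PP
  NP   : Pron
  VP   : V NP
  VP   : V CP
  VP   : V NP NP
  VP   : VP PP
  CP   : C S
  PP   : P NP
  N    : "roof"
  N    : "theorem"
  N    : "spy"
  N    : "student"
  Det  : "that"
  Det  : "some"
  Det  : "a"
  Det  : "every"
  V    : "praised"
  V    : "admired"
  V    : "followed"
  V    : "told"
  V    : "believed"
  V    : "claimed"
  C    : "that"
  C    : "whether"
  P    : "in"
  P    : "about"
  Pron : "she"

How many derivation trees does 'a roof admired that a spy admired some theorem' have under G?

[S [NP [Det a] [N roof]] [VP [V admired] [CP [C that] [S [NP [Det a] [N spy]] [VP [V admired] [NP [Det some] [N theorem]]]]]]]
No rule offers an alternative attachment or grouping for any span, so this is the only derivation.

1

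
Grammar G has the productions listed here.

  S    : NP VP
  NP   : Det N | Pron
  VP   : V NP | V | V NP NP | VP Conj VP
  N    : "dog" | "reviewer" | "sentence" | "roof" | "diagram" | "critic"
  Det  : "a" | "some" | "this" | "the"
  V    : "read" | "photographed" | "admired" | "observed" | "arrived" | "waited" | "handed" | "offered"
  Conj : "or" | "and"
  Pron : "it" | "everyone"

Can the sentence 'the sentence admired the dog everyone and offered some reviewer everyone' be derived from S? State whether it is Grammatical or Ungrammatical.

Grammatical

[S [NP [Det the] [N sentence]] [VP [VP [V admired] [NP [Det the] [N dog]] [NP [Pron everyone]]] [Conj and] [VP [V offered] [NP [Det some] [N reviewer]] [NP [Pron everyone]]]]]
Every word is introduced by a lexical rule and the phrasal rules combine the resulting categories into a single S.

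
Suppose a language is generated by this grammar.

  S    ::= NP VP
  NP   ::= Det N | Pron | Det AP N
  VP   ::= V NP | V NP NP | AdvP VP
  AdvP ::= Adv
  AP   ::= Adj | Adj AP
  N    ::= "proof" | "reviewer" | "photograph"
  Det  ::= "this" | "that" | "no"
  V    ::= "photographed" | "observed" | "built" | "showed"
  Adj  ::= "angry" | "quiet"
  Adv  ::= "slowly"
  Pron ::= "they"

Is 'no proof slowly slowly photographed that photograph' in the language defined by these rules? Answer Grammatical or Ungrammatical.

[S [NP [Det no] [N proof]] [VP [AdvP [Adv slowly]] [VP [AdvP [Adv slowly]] [VP [V photographed] [NP [Det that] [N photograph]]]]]]
Every word is introduced by a lexical rule and the phrasal rules combine the resulting categories into a single S.

Grammatical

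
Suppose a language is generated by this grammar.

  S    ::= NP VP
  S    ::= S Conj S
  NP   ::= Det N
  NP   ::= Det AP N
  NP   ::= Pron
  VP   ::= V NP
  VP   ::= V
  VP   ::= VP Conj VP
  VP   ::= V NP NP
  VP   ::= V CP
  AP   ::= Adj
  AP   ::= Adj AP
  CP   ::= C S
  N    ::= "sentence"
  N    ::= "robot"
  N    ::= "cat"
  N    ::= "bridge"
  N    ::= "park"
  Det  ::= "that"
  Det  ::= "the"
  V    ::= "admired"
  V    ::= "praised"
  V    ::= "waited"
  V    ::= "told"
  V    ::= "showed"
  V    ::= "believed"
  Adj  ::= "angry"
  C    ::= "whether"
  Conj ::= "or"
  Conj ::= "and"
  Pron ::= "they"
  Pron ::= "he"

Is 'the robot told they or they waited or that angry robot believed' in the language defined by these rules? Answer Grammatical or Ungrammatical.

Grammatical

S
  S
    NP
      Det: the
      N: robot
    VP
      V: told
      NP
        Pron: they
  Conj: or
  S
    S
      NP
        Pron: they
      VP
        V: waited
    Conj: or
    S
      NP
        Det: that
        AP
          Adj: angry
        N: robot
      VP
        V: believed
Every word is introduced by a lexical rule and the phrasal rules combine the resulting categories into a single S.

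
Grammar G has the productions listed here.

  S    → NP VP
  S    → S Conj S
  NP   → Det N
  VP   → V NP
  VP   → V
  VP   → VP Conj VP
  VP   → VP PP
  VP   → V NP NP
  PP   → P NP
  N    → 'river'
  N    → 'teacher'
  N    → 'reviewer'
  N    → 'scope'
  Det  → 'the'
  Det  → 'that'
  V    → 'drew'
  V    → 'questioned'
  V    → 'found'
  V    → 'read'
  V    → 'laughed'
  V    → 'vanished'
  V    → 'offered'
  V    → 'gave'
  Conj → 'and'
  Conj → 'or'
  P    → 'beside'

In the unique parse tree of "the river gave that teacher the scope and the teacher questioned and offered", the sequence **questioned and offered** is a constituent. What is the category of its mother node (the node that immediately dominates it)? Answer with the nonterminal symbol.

[S [S [NP [Det the] [N river]] [VP [V gave] [NP [Det that] [N teacher]] [NP [Det the] [N scope]]]] [Conj and] [S [NP [Det the] [N teacher]] [VP [VP [V questioned]] [Conj and] [VP [V offered]]]]]
The span 'questioned and offered' is the VP node built by VP → VP Conj VP.
Its mother is the S built by S → NP VP.

S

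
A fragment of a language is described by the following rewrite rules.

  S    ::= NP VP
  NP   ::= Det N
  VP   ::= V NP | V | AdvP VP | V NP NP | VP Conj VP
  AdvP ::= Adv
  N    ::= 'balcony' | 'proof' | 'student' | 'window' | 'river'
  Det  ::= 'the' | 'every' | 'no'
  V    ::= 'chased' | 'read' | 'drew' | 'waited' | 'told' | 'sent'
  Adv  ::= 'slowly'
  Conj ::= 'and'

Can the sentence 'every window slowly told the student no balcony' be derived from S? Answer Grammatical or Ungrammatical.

Grammatical

S
  NP
    Det: every
    N: window
  VP
    AdvP
      Adv: slowly
    VP
      V: told
      NP
        Det: the
        N: student
      NP
        Det: no
        N: balcony
Each bracket corresponds to one application of a listed rule, so the string is derivable from S.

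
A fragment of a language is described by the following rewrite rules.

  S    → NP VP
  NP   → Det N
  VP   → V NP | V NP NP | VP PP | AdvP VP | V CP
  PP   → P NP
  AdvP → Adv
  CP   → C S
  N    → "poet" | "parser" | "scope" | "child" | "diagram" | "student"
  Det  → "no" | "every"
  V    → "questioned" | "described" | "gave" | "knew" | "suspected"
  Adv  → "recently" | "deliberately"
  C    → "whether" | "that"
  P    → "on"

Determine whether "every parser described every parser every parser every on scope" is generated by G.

Ungrammatical

A Det word can never sit immediately before a P word in any string this grammar generates, so the substring 'every on' rules out a derivation.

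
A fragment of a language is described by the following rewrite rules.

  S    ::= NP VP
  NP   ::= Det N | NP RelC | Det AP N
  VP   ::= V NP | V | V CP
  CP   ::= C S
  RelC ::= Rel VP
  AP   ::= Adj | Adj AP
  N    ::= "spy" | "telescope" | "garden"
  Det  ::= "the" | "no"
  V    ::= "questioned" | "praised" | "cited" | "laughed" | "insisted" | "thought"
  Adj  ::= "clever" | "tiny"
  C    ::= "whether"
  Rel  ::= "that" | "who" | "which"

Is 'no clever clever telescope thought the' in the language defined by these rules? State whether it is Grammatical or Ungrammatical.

Ungrammatical

For S → NP VP, the only prefix that parses as NP is 'no clever clever telescope', but the remainder 'thought the' is not a VP under these rules.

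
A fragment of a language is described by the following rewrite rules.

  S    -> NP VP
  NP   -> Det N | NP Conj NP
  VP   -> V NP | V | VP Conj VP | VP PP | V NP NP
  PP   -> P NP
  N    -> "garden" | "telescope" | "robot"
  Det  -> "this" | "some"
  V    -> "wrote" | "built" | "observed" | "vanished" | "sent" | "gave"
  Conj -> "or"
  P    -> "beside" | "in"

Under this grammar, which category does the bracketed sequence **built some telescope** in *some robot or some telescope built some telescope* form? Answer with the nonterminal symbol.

VP

S
  NP
    NP
      Det: some
      N: robot
    Conj: or
    NP
      Det: some
      N: telescope
  VP
    V: built
    NP
      Det: some
      N: telescope
The span 'built some telescope' is the VP node built by VP → V NP.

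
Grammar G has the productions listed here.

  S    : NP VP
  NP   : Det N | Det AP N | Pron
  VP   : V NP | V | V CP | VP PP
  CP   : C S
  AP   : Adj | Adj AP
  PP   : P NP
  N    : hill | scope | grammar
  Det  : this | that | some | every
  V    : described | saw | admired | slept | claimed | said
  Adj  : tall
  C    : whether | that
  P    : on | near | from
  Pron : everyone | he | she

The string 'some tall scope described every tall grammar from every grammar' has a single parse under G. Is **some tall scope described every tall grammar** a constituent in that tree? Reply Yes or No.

No

[S [NP [Det some] [AP [Adj tall]] [N scope]] [VP [VP [V described] [NP [Det every] [AP [Adj tall]] [N grammar]]] [PP [P from] [NP [Det every] [N grammar]]]]]
The smallest constituent containing 'some tall scope described every tall grammar' is the S spanning 'some tall scope described every tall grammar from every grammar'; no single node in the tree dominates exactly the given words.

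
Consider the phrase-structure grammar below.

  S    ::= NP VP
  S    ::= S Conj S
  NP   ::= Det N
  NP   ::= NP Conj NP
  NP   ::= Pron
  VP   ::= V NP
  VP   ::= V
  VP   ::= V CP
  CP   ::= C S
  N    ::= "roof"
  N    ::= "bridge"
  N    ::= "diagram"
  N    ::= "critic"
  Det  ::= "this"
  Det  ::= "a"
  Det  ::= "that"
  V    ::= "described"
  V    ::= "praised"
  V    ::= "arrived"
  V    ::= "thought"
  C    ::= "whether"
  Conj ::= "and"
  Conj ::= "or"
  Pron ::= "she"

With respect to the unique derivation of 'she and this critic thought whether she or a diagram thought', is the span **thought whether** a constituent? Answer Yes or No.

[S [NP [NP [Pron she]] [Conj and] [NP [Det this] [N critic]]] [VP [V thought] [CP [C whether] [S [NP [NP [Pron she]] [Conj or] [NP [Det a] [N diagram]]] [VP [V thought]]]]]]
The smallest constituent containing 'thought whether' is the VP spanning 'thought whether she or a diagram thought'; no single node in the tree dominates exactly the given words.

No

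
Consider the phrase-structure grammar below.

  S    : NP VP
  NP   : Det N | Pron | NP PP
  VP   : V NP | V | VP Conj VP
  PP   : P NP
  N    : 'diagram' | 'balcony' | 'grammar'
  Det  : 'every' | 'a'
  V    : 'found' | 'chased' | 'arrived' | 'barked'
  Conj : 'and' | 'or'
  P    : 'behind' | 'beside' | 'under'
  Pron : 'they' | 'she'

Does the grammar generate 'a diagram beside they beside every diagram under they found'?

[S [NP [NP [Det a] [N diagram]] [PP [P beside] [NP [NP [Pron they]] [PP [P beside] [NP [NP [Det every] [N diagram]] [PP [P under] [NP [Pron they]]]]]]]] [VP [V found]]]
Every word is introduced by a lexical rule and the phrasal rules combine the resulting categories into a single S.

Grammatical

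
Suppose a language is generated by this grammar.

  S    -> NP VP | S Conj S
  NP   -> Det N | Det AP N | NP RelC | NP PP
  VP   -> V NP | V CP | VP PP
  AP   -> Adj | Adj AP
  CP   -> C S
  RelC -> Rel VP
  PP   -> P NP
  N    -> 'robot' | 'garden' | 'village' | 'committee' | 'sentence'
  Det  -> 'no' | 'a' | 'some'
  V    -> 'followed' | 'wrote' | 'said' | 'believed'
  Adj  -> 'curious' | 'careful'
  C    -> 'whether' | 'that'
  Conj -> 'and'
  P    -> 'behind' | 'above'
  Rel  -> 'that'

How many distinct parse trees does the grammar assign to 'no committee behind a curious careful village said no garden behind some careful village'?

2

The two bracketings:
[S [NP [NP [Det no] [N committee]] [PP [P behind] [NP [Det a] [AP [Adj curious] [AP [Adj careful]]] [N village]]]] [VP [V said] [NP [NP [Det no] [N garden]] [PP [P behind] [NP [Det some] [AP [Adj careful]] [N village]]]]]]
[S [NP [NP [Det no] [N committee]] [PP [P behind] [NP [Det a] [AP [Adj curious] [AP [Adj careful]]] [N village]]]] [VP [VP [V said] [NP [Det no] [N garden]]] [PP [P behind] [NP [Det some] [AP [Adj careful]] [N village]]]]]
The difference turns on whether VP → VP PP is used at the relevant span, versus an alternative expansion of VP.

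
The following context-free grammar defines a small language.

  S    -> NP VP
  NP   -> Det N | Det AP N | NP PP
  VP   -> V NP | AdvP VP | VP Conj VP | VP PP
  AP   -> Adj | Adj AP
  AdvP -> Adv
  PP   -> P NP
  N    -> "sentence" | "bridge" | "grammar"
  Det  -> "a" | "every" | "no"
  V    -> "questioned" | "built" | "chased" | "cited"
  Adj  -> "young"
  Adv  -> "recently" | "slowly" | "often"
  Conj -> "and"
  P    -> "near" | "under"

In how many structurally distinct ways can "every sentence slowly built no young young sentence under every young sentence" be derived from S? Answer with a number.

3

Two of the 3 distinct bracketings:
[S [NP [Det every] [N sentence]] [VP [AdvP [Adv slowly]] [VP [V built] [NP [NP [Det no] [AP [Adj young] [AP [Adj young]]] [N sentence]] [PP [P under] [NP [Det every] [AP [Adj young]] [N sentence]]]]]]]
[S [NP [Det every] [N sentence]] [VP [AdvP [Adv slowly]] [VP [VP [V built] [NP [Det no] [AP [Adj young] [AP [Adj young]]] [N sentence]]] [PP [P under] [NP [Det every] [AP [Adj young]] [N sentence]]]]]]
The difference turns on whether NP → NP PP is used at the relevant span, versus an alternative expansion of NP.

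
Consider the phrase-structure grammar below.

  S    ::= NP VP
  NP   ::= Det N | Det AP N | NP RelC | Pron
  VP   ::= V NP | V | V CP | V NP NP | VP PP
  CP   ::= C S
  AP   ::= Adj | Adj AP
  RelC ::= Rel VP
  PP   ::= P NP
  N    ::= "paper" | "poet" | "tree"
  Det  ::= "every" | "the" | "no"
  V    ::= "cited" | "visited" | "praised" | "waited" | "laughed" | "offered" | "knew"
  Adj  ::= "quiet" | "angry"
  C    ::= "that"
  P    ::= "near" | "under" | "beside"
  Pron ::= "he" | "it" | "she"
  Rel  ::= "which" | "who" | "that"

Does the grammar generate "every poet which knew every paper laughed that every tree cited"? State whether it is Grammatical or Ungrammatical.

Grammatical

S
  NP
    NP
      Det: every
      N: poet
    RelC
      Rel: which
      VP
        V: knew
        NP
          Det: every
          N: paper
  VP
    V: laughed
    CP
      C: that
      S
        NP
          Det: every
          N: tree
        VP
          V: cited
Each bracket corresponds to one application of a listed rule, so the string is derivable from S.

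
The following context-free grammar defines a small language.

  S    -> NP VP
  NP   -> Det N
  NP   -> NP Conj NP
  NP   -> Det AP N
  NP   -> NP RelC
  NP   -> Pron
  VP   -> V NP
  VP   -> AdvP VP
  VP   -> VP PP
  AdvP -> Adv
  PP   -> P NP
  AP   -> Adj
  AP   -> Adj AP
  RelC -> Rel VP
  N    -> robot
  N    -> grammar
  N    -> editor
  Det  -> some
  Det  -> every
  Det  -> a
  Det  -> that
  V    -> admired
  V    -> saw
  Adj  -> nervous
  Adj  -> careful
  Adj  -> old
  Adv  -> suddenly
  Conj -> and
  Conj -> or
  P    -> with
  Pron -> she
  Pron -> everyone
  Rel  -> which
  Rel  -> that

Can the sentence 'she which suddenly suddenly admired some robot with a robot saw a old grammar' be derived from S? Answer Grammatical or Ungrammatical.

S
  NP
    NP
      Pron: she
    RelC
      Rel: which
      VP
        AdvP
          Adv: suddenly
        VP
          AdvP
            Adv: suddenly
          VP
            VP
              V: admired
              NP
                Det: some
                N: robot
            PP
              P: with
              NP
                Det: a
                N: robot
  VP
    V: saw
    NP
      Det: a
      AP
        Adj: old
      N: grammar
Each bracket corresponds to one application of a listed rule, so the string is derivable from S.

Grammatical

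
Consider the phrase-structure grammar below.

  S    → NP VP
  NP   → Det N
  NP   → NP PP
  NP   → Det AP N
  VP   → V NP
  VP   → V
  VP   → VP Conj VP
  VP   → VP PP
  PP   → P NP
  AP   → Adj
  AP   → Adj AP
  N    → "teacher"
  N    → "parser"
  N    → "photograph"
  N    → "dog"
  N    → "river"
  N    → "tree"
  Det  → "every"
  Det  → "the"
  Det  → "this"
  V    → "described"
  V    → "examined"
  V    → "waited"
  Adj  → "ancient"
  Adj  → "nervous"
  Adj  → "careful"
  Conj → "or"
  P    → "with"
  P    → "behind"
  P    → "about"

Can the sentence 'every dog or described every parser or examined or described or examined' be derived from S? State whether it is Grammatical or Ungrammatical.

Ungrammatical

For S → NP VP, the only prefix that parses as NP is 'every dog', but the remainder 'or described every parser or examined or described or examined' is not a VP under these rules.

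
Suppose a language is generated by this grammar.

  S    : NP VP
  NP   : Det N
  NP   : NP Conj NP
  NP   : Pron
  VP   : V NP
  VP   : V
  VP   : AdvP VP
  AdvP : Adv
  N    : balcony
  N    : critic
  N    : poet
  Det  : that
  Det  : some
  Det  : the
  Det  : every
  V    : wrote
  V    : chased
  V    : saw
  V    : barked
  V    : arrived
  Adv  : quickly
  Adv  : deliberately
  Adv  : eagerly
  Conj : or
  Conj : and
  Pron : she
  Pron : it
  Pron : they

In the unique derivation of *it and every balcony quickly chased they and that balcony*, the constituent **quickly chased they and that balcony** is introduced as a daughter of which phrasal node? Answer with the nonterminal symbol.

S

[S [NP [NP [Pron it]] [Conj and] [NP [Det every] [N balcony]]] [VP [AdvP [Adv quickly]] [VP [V chased] [NP [NP [Pron they]] [Conj and] [NP [Det that] [N balcony]]]]]]
The span 'quickly chased they and that balcony' is the VP node built by VP → AdvP VP.
Its mother is the S built by S → NP VP.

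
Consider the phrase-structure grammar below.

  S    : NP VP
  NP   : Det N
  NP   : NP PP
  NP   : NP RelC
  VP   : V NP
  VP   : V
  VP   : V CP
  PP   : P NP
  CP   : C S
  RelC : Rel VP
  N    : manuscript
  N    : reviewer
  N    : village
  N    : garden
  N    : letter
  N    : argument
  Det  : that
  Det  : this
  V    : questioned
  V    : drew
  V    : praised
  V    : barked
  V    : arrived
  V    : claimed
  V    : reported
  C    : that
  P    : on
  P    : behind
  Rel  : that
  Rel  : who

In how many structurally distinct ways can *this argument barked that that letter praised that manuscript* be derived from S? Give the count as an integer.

1

[S [NP [Det this] [N argument]] [VP [V barked] [CP [C that] [S [NP [Det that] [N letter]] [VP [V praised] [NP [Det that] [N manuscript]]]]]]]
No rule offers an alternative attachment or grouping for any span, so this is the only derivation.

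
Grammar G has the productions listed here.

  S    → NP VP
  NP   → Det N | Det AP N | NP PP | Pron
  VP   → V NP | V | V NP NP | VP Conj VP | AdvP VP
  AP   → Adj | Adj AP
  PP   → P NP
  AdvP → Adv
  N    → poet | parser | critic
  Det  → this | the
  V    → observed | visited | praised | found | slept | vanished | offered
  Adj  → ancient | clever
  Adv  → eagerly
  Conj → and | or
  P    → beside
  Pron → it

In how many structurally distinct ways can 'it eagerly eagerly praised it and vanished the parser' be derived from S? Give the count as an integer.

Two of the 3 distinct bracketings:
[S [NP [Pron it]] [VP [VP [AdvP [Adv eagerly]] [VP [AdvP [Adv eagerly]] [VP [V praised] [NP [Pron it]]]]] [Conj and] [VP [V vanished] [NP [Det the] [N parser]]]]]
[S [NP [Pron it]] [VP [AdvP [Adv eagerly]] [VP [VP [AdvP [Adv eagerly]] [VP [V praised] [NP [Pron it]]]] [Conj and] [VP [V vanished] [NP [Det the] [N parser]]]]]]
The trees differ in how a recursive rule is bracketed over the same span.

3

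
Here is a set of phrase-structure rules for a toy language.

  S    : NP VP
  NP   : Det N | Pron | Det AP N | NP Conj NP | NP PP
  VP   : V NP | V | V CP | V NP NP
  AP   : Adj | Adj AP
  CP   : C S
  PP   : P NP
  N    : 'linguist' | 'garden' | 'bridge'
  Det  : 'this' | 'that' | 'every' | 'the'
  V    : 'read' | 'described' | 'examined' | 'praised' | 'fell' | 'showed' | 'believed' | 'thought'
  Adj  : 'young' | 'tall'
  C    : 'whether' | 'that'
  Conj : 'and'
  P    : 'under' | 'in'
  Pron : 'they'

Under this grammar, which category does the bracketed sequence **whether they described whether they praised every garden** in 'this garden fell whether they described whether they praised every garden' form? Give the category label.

CP

S
  NP
    Det: this
    N: garden
  VP
    V: fell
    CP
      C: whether
      S
        NP
          Pron: they
        VP
          V: described
          CP
            C: whether
            S
              NP
                Pron: they
              VP
                V: praised
                NP
                  Det: every
                  N: garden
The span 'whether they described whether they praised every garden' is the CP node built by CP → C S.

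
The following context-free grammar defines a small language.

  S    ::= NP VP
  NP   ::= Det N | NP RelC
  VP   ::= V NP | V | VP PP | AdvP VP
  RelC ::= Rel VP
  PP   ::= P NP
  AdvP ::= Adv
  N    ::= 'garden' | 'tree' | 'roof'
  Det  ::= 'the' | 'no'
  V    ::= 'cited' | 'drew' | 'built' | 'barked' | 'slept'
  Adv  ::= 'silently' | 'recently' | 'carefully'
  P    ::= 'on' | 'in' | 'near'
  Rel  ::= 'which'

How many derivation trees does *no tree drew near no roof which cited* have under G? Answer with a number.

[S [NP [Det no] [N tree]] [VP [VP [V drew]] [PP [P near] [NP [NP [Det no] [N roof]] [RelC [Rel which] [VP [V cited]]]]]]]
No rule offers an alternative attachment or grouping for any span, so this is the only derivation.

1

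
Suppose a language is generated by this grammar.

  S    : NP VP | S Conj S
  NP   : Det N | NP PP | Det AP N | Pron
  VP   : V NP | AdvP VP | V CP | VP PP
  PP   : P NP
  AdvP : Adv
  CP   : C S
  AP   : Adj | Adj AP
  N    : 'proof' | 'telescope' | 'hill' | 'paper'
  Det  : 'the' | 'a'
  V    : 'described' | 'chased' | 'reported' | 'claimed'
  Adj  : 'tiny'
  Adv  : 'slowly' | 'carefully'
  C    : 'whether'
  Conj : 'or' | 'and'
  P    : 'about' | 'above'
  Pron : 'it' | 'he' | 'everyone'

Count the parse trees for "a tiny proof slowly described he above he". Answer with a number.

3

Two of the 3 distinct bracketings:
[S [NP [Det a] [AP [Adj tiny]] [N proof]] [VP [AdvP [Adv slowly]] [VP [V described] [NP [NP [Pron he]] [PP [P above] [NP [Pron he]]]]]]]
[S [NP [Det a] [AP [Adj tiny]] [N proof]] [VP [AdvP [Adv slowly]] [VP [VP [V described] [NP [Pron he]]] [PP [P above] [NP [Pron he]]]]]]
The difference turns on whether NP → NP PP is used at the relevant span, versus an alternative expansion of NP.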